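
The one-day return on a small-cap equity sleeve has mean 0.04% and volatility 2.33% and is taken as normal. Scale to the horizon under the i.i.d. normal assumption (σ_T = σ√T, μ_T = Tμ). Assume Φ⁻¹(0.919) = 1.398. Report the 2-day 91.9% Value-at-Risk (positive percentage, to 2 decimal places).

4.53%

σ_{2d} = 2.33% × √2 = 3.295%; μ_{2d} = 2 × 0.04% = 0.080%.
VaR = −(0.080%) + 1.398 × 3.295% = 4.526%.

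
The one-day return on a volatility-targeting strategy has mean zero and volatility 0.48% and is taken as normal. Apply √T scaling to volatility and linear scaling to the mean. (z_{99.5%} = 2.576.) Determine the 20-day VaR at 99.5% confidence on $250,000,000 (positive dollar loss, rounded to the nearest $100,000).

σ_{20d} = 0.48% × √20 = 2.147%.
VaR = 2.576 × 2.147% = 5.531%.
On $250,000,000: 0.05531 × $250,000,000 = $13,827,500.

$13,800,000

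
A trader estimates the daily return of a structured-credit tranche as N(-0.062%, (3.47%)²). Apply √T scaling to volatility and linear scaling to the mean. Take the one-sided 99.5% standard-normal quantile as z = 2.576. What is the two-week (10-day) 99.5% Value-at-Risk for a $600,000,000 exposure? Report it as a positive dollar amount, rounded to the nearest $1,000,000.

σ_{10d} = 3.47% × √10 = 10.973%; μ_{10d} = 10 × -0.062% = -0.620%.
VaR = −(-0.620%) + 2.576 × 10.973% = 28.886%.
On $600,000,000: 0.28886 × $600,000,000 = $173,316,000.

$173,000,000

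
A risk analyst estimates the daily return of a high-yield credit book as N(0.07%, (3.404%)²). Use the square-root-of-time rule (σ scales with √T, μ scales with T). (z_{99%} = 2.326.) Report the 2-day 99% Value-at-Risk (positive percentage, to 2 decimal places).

11.06%

σ_{2d} = 3.404% × √2 = 4.814%; μ_{2d} = 2 × 0.07% = 0.140%.
VaR = −(0.140%) + 2.326 × 4.814% = 11.057%.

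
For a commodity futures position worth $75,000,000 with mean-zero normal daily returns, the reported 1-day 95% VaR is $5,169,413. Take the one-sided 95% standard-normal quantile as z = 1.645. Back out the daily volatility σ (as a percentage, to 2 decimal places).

4.19%

VaR as a fraction: $5,169,413 / $75,000,000 = 6.893%.
σ = VaR / z = 6.893% / 1.645 = 4.190%.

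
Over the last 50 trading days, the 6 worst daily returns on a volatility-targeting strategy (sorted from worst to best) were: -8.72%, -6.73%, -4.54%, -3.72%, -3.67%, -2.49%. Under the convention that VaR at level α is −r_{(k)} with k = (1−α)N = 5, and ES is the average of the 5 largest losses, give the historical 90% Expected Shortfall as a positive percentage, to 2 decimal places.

The 5 worst returns sum to -27.38%.
ES = −(-27.38%) / 5 = 5.476% ≈ 5.48%.

5.48%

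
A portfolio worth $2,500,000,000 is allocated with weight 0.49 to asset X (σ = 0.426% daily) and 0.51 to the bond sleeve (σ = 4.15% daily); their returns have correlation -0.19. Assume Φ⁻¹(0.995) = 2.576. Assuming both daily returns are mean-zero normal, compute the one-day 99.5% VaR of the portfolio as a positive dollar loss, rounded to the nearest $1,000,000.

σ_p² = 0.49²·0.426² + 0.51²·4.15² + 2·-0.19·0.49·0.51·0.426·4.15 = 4.3553 (%²).
σ_p = √4.3553 = 2.087%.
VaR = 2.576 × 2.087% = 5.376%; on $2,500,000,000 that is $134,400,000.

$134,000,000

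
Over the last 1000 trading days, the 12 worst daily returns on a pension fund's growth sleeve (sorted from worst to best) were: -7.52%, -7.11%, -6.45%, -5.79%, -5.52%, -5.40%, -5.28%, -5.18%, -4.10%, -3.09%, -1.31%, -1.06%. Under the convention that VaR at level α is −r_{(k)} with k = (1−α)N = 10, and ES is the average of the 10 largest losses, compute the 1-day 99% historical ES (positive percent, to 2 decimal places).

The 10 worst returns sum to -55.44%.
ES = −(-55.44%) / 10 = 5.544% ≈ 5.54%.

5.54%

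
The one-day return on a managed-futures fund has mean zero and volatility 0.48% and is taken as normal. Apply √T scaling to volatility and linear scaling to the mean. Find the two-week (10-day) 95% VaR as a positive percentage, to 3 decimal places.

At 95%, z = 1.645.
σ_{10d} = 0.48% × √10 = 1.518%.
VaR = 1.645 × 1.518% = 2.497%.

2.497%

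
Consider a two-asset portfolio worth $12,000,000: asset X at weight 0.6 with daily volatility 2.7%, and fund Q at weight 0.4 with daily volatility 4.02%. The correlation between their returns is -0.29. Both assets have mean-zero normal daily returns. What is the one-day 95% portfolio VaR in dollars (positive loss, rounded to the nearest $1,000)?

$380,000

σ_p² = 0.6²·2.7² + 0.4²·4.02² + 2·-0.29·0.6·0.4·2.7·4.02 = 3.6992 (%²).
σ_p = √3.6992 = 1.923%.
At 95%, z = 1.645.
VaR = 1.645 × 1.923% = 3.163%; on $12,000,000 that is $379,560.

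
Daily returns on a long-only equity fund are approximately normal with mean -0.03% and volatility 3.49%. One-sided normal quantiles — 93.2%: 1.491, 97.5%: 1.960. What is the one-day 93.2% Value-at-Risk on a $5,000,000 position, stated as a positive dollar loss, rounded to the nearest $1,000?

VaR = −μ + z·σ = −(-0.03%) + 1.491 × 3.49% = 5.234%.
On $5,000,000: 0.05234 × $5,000,000 = $261,700.

$262,000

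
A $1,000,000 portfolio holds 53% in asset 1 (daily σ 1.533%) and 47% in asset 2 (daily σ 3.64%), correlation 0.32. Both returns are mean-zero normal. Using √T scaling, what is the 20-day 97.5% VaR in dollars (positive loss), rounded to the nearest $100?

σ_p = √(0.53²·1.533² + 0.47²·3.64² + 2·0.32·0.53·0.47·1.533·3.64) = 2.116%.
σ_{20d} = 2.116% × √20 = 9.463%.
z(97.5%) = 1.960.
VaR = 1.960 × 9.463% = 18.547%; on $1,000,000 that is $185,470.

$185,500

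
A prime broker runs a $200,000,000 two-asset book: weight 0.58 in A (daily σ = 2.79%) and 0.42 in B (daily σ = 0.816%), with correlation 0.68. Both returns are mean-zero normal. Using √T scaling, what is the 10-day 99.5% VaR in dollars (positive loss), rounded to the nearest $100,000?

σ_p = √(0.58²·2.79² + 0.42²·0.816² + 2·0.68·0.58·0.42·2.79·0.816) = 1.868%.
σ_{10d} = 1.868% × √10 = 5.907%.
z(99.5%) = 2.576.
VaR = 2.576 × 5.907% = 15.216%; on $200,000,000 that is $30,432,000.

$30,400,000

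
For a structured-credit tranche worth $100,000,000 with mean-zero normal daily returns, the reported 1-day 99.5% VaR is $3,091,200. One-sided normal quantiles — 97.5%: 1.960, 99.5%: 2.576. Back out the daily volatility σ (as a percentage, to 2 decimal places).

1.20%

VaR as a fraction: $3,091,200 / $100,000,000 = 3.091%.
σ = VaR / z = 3.091% / 2.576 = 1.200%.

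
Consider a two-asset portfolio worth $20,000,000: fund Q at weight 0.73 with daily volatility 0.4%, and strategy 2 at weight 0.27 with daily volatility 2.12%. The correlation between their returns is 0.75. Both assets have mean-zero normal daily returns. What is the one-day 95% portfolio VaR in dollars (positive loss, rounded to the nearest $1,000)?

σ_p² = 0.73²·0.4² + 0.27²·2.12² + 2·0.75·0.73·0.27·0.4·2.12 = 0.6636 (%²).
σ_p = √0.6636 = 0.815%.
At 95%, z = 1.645.
VaR = 1.645 × 0.815% = 1.341%; on $20,000,000 that is $268,200.

$268,000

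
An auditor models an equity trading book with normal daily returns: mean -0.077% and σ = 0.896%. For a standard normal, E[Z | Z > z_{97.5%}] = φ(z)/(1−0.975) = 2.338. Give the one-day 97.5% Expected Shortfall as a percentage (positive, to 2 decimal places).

ES = −(-0.077%) + 0.896% × 2.338 = 2.172%.

2.17%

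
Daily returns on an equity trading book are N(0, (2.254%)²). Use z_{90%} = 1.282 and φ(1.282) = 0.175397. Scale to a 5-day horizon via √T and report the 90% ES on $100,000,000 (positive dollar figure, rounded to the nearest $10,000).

$8,840,000

σ_{5d} = 2.254% × √5 = 5.040%.
ES multiplier = φ(z)/(1−α) = 0.175397/0.1 = 1.754.
ES = 5.040% × 1.754 = 8.840%; on $100,000,000: $8,840,000.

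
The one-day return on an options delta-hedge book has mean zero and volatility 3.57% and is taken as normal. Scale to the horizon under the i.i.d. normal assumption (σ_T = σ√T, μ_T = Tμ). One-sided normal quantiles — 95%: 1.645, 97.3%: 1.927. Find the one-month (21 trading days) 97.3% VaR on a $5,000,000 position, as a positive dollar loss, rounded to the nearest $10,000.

$1,580,000

σ_{21d} = 3.57% × √21 = 16.360%.
VaR = 1.927 × 16.360% = 31.526%.
On $5,000,000: 0.31526 × $5,000,000 = $1,576,300.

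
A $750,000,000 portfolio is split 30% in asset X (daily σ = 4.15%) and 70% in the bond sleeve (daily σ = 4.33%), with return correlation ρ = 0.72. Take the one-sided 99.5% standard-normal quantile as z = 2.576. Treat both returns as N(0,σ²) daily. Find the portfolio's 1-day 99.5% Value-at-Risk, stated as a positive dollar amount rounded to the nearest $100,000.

$77,700,000

σ_p² = 0.3²·4.15² + 0.7²·4.33² + 2·0.72·0.3·0.7·4.15·4.33 = 16.1710 (%²).
σ_p = √16.1710 = 4.021%.
VaR = 2.576 × 4.021% = 10.358%; on $750,000,000 that is $77,685,000.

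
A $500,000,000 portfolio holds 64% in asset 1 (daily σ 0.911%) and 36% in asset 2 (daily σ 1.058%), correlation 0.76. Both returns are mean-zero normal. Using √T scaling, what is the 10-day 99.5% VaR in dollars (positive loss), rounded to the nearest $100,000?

$36,900,000

σ_p = √(0.64²·0.911² + 0.36²·1.058² + 2·0.76·0.64·0.36·0.911·1.058) = 0.907%.
σ_{10d} = 0.907% × √10 = 2.868%.
z(99.5%) = 2.576.
VaR = 2.576 × 2.868% = 7.388%; on $500,000,000 that is $36,940,000.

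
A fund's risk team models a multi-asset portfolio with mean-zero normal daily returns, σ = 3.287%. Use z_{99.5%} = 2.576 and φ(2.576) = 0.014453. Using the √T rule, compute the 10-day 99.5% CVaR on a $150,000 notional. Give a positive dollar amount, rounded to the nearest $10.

σ_{10d} = 3.287% × √10 = 10.394%.
ES multiplier = φ(z)/(1−α) = 0.014453/0.005 = 2.891.
ES = 10.394% × 2.891 = 30.049%; on $150,000: $45,074.

$45,070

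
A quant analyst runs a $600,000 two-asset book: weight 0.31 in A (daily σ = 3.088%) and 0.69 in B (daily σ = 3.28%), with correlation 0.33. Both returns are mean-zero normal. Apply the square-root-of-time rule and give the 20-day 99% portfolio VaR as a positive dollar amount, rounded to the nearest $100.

σ_p = √(0.31²·3.088² + 0.69²·3.28² + 2·0.33·0.31·0.69·3.088·3.28) = 2.733%.
σ_{20d} = 2.733% × √20 = 12.222%.
z(99%) = 2.326.
VaR = 2.326 × 12.222% = 28.428%; on $600,000 that is $170,568.

$170,600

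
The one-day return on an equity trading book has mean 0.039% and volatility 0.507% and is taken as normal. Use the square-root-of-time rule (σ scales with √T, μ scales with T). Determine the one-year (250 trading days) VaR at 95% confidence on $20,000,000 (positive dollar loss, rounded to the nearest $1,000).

At 95%, z = 1.645.
σ_{250d} = 0.507% × √250 = 8.016%; μ_{250d} = 250 × 0.039% = 9.750%.
VaR = −(9.750%) + 1.645 × 8.016% = 3.436%.
On $20,000,000: 0.03436 × $20,000,000 = $687,200.

$687,000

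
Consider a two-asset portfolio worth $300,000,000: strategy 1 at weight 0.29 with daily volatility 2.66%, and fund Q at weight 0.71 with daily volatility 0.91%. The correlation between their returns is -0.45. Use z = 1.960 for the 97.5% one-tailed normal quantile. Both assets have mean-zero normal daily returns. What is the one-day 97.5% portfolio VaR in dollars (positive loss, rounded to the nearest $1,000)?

$4,416,000

σ_p² = 0.29²·2.66² + 0.71²·0.91² + 2·-0.45·0.29·0.71·2.66·0.91 = 0.5639 (%²).
σ_p = √0.5639 = 0.751%.
VaR = 1.960 × 0.751% = 1.472%; on $300,000,000 that is $4,416,000.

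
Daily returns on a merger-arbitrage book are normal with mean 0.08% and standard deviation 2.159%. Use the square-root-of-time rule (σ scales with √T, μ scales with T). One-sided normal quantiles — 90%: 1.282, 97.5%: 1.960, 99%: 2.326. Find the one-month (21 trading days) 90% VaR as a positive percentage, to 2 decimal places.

11.00%

σ_{21d} = 2.159% × √21 = 9.894%; μ_{21d} = 21 × 0.08% = 1.680%.
VaR = −(1.680%) + 1.282 × 9.894% = 11.004%.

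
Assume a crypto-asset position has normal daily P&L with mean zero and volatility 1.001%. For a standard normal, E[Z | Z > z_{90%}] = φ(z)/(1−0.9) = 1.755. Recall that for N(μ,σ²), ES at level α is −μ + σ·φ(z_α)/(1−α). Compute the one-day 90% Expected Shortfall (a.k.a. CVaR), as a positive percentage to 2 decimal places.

ES = 1.001% × 1.755 = 1.757%.

1.76%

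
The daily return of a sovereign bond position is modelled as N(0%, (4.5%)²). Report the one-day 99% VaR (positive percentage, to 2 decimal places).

At 99% one-sided, z = 2.326.
VaR = z·σ = 2.326 × 4.5% = 10.467%.

10.47%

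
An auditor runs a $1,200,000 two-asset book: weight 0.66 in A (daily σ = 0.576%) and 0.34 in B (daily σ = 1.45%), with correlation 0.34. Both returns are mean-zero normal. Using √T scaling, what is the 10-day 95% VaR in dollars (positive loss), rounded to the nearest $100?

σ_p = √(0.66²·0.576² + 0.34²·1.45² + 2·0.34·0.66·0.34·0.576·1.45) = 0.718%.
σ_{10d} = 0.718% × √10 = 2.271%.
z(95%) = 1.645.
VaR = 1.645 × 2.271% = 3.736%; on $1,200,000 that is $44,832.

$44,800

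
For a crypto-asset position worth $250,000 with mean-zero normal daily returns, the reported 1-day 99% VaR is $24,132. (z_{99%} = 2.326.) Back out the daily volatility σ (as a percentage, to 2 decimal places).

VaR as a fraction: $24,132 / $250,000 = 9.653%.
σ = VaR / z = 9.653% / 2.326 = 4.150%.

4.15%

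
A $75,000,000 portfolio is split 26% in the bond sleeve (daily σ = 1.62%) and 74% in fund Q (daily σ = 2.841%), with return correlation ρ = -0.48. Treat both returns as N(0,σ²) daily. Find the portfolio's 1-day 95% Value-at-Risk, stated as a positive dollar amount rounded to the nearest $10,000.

$2,390,000

σ_p² = 0.26²·1.62² + 0.74²·2.841² + 2·-0.48·0.26·0.74·1.62·2.841 = 3.7472 (%²).
σ_p = √3.7472 = 1.936%.
At 95%, z = 1.645.
VaR = 1.645 × 1.936% = 3.185%; on $75,000,000 that is $2,388,750.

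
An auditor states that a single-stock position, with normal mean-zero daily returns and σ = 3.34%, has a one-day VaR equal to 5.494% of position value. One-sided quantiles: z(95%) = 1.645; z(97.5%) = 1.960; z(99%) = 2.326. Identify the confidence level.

Implied z = VaR/σ = 5.494 / 3.34 = 1.645.
This matches z(95%) = 1.645.

95%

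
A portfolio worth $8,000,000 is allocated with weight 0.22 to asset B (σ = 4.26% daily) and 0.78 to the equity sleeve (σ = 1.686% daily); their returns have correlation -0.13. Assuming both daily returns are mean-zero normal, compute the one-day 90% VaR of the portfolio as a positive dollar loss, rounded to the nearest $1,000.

σ_p² = 0.22²·4.26² + 0.78²·1.686² + 2·-0.13·0.22·0.78·4.26·1.686 = 2.2873 (%²).
σ_p = √2.2873 = 1.512%.
At 90%, z = 1.282.
VaR = 1.282 × 1.512% = 1.938%; on $8,000,000 that is $155,040.

$155,000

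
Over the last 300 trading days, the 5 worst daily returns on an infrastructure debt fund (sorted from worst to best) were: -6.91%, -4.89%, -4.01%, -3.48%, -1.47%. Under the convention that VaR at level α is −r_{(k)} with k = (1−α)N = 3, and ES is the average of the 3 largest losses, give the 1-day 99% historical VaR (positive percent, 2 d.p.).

k = 3; the 3rd lowest return is -4.01%, so VaR = 4.01%.

4.01%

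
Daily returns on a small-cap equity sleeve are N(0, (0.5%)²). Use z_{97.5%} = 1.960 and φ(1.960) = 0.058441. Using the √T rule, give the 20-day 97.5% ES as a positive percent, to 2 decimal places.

σ_{20d} = 0.5% × √20 = 2.236%.
ES multiplier = φ(z)/(1−α) = 0.058441/0.025 = 2.338.
ES = 2.236% × 2.338 = 5.228%.

5.23%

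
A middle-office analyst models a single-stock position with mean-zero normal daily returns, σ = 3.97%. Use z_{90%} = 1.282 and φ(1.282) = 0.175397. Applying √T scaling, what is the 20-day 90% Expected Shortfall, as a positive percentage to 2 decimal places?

31.14%

σ_{20d} = 3.97% × √20 = 17.754%.
ES multiplier = φ(z)/(1−α) = 0.175397/0.1 = 1.754.
ES = 17.754% × 1.754 = 31.141%.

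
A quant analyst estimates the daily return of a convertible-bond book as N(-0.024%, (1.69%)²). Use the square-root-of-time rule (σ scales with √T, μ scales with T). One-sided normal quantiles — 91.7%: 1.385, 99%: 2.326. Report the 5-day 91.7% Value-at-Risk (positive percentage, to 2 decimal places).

5.35%

σ_{5d} = 1.69% × √5 = 3.779%; μ_{5d} = 5 × -0.024% = -0.120%.
VaR = −(-0.120%) + 1.385 × 3.779% = 5.354%.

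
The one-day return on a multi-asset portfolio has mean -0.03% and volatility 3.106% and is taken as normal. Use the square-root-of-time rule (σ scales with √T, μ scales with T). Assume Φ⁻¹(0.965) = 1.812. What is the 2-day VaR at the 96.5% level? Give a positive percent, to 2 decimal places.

σ_{2d} = 3.106% × √2 = 4.393%; μ_{2d} = 2 × -0.03% = -0.060%.
VaR = −(-0.060%) + 1.812 × 4.393% = 8.020%.

8.02%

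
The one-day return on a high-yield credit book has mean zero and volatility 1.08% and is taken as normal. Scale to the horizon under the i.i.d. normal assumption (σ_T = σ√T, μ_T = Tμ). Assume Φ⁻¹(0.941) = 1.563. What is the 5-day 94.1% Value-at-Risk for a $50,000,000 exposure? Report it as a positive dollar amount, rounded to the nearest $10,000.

$1,890,000

σ_{5d} = 1.08% × √5 = 2.415%.
VaR = 1.563 × 2.415% = 3.775%.
On $50,000,000: 0.03775 × $50,000,000 = $1,887,500.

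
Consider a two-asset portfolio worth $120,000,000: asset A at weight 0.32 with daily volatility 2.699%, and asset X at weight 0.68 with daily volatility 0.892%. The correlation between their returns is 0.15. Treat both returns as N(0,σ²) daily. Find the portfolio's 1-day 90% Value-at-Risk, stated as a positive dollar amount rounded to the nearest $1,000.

$1,734,000

σ_p² = 0.32²·2.699² + 0.68²·0.892² + 2·0.15·0.32·0.68·2.699·0.892 = 1.2710 (%²).
σ_p = √1.2710 = 1.127%.
At 90%, z = 1.282.
VaR = 1.282 × 1.127% = 1.445%; on $120,000,000 that is $1,734,000.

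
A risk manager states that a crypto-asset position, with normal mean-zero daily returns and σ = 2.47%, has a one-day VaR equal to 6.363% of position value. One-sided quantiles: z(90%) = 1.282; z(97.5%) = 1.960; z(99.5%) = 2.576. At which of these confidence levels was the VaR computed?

Implied z = VaR/σ = 6.363 / 2.47 = 2.576.
This matches z(99.5%) = 2.576.

99.5%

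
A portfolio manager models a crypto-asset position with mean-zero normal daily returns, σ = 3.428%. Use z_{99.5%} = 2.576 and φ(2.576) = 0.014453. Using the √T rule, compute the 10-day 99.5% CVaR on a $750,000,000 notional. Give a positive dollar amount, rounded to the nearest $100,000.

$235,000,000

σ_{10d} = 3.428% × √10 = 10.840%.
ES multiplier = φ(z)/(1−α) = 0.014453/0.005 = 2.891.
ES = 10.840% × 2.891 = 31.338%; on $750,000,000: $235,035,000.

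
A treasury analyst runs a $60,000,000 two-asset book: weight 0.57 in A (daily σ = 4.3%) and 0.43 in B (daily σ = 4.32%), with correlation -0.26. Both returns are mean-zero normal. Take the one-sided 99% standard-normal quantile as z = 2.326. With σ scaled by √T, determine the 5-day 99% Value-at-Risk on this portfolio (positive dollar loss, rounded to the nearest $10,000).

$8,310,000

σ_p = √(0.57²·4.3² + 0.43²·4.32² + 2·-0.26·0.57·0.43·4.3·4.32) = 2.663%.
σ_{5d} = 2.663% × √5 = 5.955%.
VaR = 2.326 × 5.955% = 13.851%; on $60,000,000 that is $8,310,600.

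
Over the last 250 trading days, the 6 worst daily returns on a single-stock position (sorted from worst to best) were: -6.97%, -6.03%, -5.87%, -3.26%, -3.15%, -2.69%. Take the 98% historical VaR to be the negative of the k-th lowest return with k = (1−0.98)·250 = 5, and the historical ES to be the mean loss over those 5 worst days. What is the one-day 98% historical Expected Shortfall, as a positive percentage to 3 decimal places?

5.056%

The 5 worst returns sum to -25.28%.
ES = −(-25.28%) / 5 = 5.056%.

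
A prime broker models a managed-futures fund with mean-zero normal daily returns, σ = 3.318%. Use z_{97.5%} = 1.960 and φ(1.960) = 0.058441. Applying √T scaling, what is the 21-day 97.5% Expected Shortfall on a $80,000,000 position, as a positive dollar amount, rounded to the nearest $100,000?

$28,400,000

σ_{21d} = 3.318% × √21 = 15.205%.
ES multiplier = φ(z)/(1−α) = 0.058441/0.025 = 2.338.
ES = 15.205% × 2.338 = 35.549%; on $80,000,000: $28,439,200.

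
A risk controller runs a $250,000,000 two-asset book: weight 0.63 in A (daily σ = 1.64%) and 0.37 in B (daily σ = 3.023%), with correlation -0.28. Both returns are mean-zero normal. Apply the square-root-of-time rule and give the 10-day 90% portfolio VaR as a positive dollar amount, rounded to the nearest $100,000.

σ_p = √(0.63²·1.64² + 0.37²·3.023² + 2·-0.28·0.63·0.37·1.64·3.023) = 1.293%.
σ_{10d} = 1.293% × √10 = 4.089%.
z(90%) = 1.282.
VaR = 1.282 × 4.089% = 5.242%; on $250,000,000 that is $13,105,000.

$13,100,000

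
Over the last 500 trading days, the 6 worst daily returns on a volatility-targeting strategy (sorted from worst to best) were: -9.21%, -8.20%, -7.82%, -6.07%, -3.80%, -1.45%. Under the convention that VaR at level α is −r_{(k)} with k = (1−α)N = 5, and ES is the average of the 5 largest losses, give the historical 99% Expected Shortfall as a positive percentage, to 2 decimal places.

7.02%

The 5 worst returns sum to -35.10%.
ES = −(-35.10%) / 5 = 7.02%.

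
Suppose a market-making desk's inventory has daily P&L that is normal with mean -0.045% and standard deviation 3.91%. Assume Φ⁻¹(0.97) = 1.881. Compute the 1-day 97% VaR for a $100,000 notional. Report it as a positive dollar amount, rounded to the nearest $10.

VaR = −μ + z·σ = −(-0.045%) + 1.881 × 3.91% = 7.400%.
On $100,000: 0.07400 × $100,000 = $7,400.

$7,400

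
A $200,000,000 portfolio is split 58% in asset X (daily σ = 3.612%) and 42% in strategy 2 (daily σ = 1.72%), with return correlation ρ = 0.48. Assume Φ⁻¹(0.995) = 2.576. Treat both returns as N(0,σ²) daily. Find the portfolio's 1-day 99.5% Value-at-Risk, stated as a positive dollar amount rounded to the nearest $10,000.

$13,000,000

σ_p² = 0.58²·3.612² + 0.42²·1.72² + 2·0.48·0.58·0.42·3.612·1.72 = 6.3636 (%²).
σ_p = √6.3636 = 2.523%.
VaR = 2.576 × 2.523% = 6.499%; on $200,000,000 that is $12,998,000.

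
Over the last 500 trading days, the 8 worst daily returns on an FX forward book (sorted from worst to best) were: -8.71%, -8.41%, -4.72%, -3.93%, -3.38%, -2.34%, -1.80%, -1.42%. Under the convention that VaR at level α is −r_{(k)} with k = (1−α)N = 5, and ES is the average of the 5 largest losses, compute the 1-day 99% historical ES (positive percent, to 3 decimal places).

5.830%

The 5 worst returns sum to -29.15%.
ES = −(-29.15%) / 5 = 5.83% ≈ 5.830%.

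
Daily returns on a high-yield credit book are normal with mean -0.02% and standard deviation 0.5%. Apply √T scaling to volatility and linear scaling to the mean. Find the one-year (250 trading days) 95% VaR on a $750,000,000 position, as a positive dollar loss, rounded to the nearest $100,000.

At 95%, z = 1.645.
σ_{250d} = 0.5% × √250 = 7.906%; μ_{250d} = 250 × -0.02% = -5.000%.
VaR = −(-5.000%) + 1.645 × 7.906% = 18.005%.
On $750,000,000: 0.18005 × $750,000,000 = $135,037,500.

$135,000,000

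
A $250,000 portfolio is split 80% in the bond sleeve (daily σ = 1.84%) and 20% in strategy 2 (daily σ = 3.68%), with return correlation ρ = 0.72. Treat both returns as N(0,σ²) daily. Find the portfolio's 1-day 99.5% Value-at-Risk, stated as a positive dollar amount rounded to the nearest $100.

σ_p² = 0.8²·1.84² + 0.2²·3.68² + 2·0.72·0.8·0.2·1.84·3.68 = 4.2686 (%²).
σ_p = √4.2686 = 2.066%.
At 99.5%, z = 2.576.
VaR = 2.576 × 2.066% = 5.322%; on $250,000 that is $13,305.

$13,300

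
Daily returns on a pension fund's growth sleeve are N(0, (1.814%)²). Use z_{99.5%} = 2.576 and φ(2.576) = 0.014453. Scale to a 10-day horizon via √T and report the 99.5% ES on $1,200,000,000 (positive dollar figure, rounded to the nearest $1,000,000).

σ_{10d} = 1.814% × √10 = 5.736%.
ES multiplier = φ(z)/(1−α) = 0.014453/0.005 = 2.891.
ES = 5.736% × 2.891 = 16.583%; on $1,200,000,000: $198,996,000.

$199,000,000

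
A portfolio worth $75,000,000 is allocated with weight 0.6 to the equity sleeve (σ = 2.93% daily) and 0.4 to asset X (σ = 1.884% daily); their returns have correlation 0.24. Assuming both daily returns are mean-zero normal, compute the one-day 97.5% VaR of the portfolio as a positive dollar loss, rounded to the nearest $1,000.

σ_p² = 0.6²·2.93² + 0.4²·1.884² + 2·0.24·0.6·0.4·2.93·1.884 = 4.2944 (%²).
σ_p = √4.2944 = 2.072%.
At 97.5%, z = 1.960.
VaR = 1.960 × 2.072% = 4.061%; on $75,000,000 that is $3,045,750.

$3,046,000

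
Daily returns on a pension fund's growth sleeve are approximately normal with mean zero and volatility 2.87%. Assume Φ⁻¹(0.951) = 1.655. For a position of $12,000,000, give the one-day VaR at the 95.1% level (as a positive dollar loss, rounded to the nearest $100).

$570,000

VaR = z·σ = 1.655 × 2.87% = 4.750%.
On $12,000,000: 0.04750 × $12,000,000 = $570,000.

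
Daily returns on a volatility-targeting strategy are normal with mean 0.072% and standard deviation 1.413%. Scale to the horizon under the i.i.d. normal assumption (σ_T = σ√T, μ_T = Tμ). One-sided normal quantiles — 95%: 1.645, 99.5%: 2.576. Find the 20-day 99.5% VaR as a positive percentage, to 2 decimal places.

σ_{20d} = 1.413% × √20 = 6.319%; μ_{20d} = 20 × 0.072% = 1.440%.
VaR = −(1.440%) + 2.576 × 6.319% = 14.838%.

14.84%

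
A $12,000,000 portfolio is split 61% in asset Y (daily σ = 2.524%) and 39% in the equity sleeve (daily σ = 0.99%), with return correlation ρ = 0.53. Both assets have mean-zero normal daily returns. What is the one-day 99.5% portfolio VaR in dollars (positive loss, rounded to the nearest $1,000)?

$549,000

σ_p² = 0.61²·2.524² + 0.39²·0.99² + 2·0.53·0.61·0.39·2.524·0.99 = 3.1497 (%²).
σ_p = √3.1497 = 1.775%.
At 99.5%, z = 2.576.
VaR = 2.576 × 1.775% = 4.572%; on $12,000,000 that is $548,640.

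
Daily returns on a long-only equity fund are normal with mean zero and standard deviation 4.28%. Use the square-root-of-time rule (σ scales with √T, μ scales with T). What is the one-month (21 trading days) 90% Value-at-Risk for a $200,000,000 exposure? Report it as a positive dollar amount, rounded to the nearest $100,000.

$50,300,000

At 90%, z = 1.282.
σ_{21d} = 4.28% × √21 = 19.613%.
VaR = 1.282 × 19.613% = 25.144%.
On $200,000,000: 0.25144 × $200,000,000 = $50,288,000.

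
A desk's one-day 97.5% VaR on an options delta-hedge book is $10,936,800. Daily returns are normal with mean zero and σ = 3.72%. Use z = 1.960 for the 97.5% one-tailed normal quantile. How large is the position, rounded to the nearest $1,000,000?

$150,000,000

VaR as a fraction of value: z·σ = 1.960 × 3.72% = 7.2912%.
Position = $10,936,800 / 0.072912 = $150,000,000.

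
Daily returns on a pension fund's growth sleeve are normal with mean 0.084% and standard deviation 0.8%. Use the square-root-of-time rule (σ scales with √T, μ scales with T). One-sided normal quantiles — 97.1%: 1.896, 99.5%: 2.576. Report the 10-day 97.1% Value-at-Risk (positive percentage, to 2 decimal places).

σ_{10d} = 0.8% × √10 = 2.530%; μ_{10d} = 10 × 0.084% = 0.840%.
VaR = −(0.840%) + 1.896 × 2.530% = 3.957%.

3.96%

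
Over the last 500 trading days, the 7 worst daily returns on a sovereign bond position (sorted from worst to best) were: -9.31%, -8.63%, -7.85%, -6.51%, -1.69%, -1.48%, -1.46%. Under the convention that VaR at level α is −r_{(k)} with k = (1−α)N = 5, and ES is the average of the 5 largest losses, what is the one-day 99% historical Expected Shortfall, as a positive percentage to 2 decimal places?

6.80%

The 5 worst returns sum to -33.99%.
ES = −(-33.99%) / 5 = 6.798% ≈ 6.80%.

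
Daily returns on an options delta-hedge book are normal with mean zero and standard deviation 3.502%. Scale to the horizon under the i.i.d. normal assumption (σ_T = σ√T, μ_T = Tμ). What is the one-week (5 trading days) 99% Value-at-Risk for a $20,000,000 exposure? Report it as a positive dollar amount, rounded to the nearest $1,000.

At 99%, z = 2.326.
σ_{5d} = 3.502% × √5 = 7.831%.
VaR = 2.326 × 7.831% = 18.215%.
On $20,000,000: 0.18215 × $20,000,000 = $3,643,000.

$3,643,000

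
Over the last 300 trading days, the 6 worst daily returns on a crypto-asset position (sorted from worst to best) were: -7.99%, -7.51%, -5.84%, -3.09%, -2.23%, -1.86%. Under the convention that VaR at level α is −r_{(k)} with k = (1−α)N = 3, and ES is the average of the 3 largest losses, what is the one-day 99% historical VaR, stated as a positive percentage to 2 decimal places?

k = 3; the 3rd lowest return is -5.84%, so VaR = 5.84%.

5.84%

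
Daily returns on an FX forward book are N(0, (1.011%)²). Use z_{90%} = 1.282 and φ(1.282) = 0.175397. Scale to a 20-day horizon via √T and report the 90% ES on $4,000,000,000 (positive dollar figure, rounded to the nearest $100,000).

$317,200,000

σ_{20d} = 1.011% × √20 = 4.521%.
ES multiplier = φ(z)/(1−α) = 0.175397/0.1 = 1.754.
ES = 4.521% × 1.754 = 7.930%; on $4,000,000,000: $317,200,000.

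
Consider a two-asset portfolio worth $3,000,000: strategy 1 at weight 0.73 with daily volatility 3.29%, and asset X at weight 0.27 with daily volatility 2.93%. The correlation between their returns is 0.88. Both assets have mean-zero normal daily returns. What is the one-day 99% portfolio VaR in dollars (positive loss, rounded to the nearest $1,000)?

σ_p² = 0.73²·3.29² + 0.27²·2.93² + 2·0.88·0.73·0.27·3.29·2.93 = 9.7380 (%²).
σ_p = √9.7380 = 3.121%.
At 99%, z = 2.326.
VaR = 2.326 × 3.121% = 7.259%; on $3,000,000 that is $217,770.

$218,000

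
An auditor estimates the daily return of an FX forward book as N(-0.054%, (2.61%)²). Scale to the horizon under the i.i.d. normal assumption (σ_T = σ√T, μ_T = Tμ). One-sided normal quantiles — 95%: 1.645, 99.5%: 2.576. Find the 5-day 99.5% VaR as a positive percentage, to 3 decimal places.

σ_{5d} = 2.61% × √5 = 5.836%; μ_{5d} = 5 × -0.054% = -0.270%.
VaR = −(-0.270%) + 2.576 × 5.836% = 15.304%.

15.304%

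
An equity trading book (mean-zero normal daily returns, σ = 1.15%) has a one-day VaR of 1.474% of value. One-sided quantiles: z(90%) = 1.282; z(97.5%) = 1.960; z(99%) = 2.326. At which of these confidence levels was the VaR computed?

90%

Implied z = VaR/σ = 1.474 / 1.15 = 1.282.
This matches z(90%) = 1.282.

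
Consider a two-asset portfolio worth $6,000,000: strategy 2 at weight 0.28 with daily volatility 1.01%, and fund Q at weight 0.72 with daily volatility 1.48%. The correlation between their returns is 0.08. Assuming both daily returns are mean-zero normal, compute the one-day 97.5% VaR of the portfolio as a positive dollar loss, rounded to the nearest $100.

$132,200

σ_p² = 0.28²·1.01² + 0.72²·1.48² + 2·0.08·0.28·0.72·1.01·1.48 = 1.2637 (%²).
σ_p = √1.2637 = 1.124%.
At 97.5%, z = 1.960.
VaR = 1.960 × 1.124% = 2.203%; on $6,000,000 that is $132,180.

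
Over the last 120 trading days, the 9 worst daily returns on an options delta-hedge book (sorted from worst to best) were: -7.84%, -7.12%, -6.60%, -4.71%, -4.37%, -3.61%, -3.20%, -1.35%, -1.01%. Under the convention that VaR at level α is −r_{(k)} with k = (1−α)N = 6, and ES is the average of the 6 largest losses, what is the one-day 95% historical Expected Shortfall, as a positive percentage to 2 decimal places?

5.71%

The 6 worst returns sum to -34.25%.
ES = −(-34.25%) / 6 = 5.7083…% ≈ 5.71%.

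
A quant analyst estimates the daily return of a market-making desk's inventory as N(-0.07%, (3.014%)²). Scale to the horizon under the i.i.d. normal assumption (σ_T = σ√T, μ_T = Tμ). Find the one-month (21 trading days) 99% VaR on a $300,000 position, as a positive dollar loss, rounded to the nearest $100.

$100,800

At 99%, z = 2.326.
σ_{21d} = 3.014% × √21 = 13.812%; μ_{21d} = 21 × -0.07% = -1.470%.
VaR = −(-1.470%) + 2.326 × 13.812% = 33.597%.
On $300,000: 0.33597 × $300,000 = $100,791.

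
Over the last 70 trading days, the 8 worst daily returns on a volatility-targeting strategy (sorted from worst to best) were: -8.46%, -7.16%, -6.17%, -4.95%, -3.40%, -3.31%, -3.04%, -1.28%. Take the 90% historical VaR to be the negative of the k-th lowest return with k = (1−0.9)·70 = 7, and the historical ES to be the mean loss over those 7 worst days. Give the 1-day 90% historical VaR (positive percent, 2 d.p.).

3.04%

k = 7; the 7th lowest return is -3.04%, so VaR = 3.04%.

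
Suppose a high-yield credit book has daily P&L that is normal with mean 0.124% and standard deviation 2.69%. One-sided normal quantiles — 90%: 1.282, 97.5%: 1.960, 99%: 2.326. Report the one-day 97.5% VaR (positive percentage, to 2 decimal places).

VaR = −μ + z·σ = −(0.124%) + 1.960 × 2.69% = 5.148%.

5.15%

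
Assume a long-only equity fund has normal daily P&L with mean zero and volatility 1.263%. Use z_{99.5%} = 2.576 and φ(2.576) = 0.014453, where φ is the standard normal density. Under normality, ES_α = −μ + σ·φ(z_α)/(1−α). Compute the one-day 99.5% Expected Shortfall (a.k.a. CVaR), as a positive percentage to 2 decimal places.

Tail multiplier: φ(z)/(1−α) = 0.014453 / 0.005 = 2.891.
ES = 1.263% × 2.891 = 3.651%.

3.65%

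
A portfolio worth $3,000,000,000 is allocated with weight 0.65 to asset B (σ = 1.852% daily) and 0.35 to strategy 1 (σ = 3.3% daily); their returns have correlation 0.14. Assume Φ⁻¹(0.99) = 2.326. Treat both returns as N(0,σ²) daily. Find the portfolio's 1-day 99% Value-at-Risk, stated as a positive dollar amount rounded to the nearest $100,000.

$124,300,000

σ_p² = 0.65²·1.852² + 0.35²·3.3² + 2·0.14·0.65·0.35·1.852·3.3 = 3.1725 (%²).
σ_p = √3.1725 = 1.781%.
VaR = 2.326 × 1.781% = 4.143%; on $3,000,000,000 that is $124,290,000.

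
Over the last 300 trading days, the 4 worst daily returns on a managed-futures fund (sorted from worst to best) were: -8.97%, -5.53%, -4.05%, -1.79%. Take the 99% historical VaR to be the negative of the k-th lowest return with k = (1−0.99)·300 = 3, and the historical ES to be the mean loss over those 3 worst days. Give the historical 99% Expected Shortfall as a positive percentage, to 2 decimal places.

6.18%

The 3 worst returns sum to -18.55%.
ES = −(-18.55%) / 3 = 6.1833…% ≈ 6.18%.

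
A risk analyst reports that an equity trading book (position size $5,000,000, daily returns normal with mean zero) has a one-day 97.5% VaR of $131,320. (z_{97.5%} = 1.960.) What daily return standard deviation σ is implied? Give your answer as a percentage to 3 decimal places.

1.340%

VaR as a fraction: $131,320 / $5,000,000 = 2.626%.
σ = VaR / z = 2.626% / 1.960 = 1.340%.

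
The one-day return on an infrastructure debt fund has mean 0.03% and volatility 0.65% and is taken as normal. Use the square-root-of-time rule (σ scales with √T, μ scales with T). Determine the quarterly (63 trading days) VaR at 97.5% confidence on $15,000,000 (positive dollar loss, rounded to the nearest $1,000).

At 97.5%, z = 1.960.
σ_{63d} = 0.65% × √63 = 5.159%; μ_{63d} = 63 × 0.03% = 1.890%.
VaR = −(1.890%) + 1.960 × 5.159% = 8.222%.
On $15,000,000: 0.08222 × $15,000,000 = $1,233,300.

$1,233,000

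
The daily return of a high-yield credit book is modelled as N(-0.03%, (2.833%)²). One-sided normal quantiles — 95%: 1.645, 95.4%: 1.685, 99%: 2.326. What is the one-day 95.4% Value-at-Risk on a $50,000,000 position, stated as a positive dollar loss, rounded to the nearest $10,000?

VaR = −μ + z·σ = −(-0.03%) + 1.685 × 2.833% = 4.804%.
On $50,000,000: 0.04804 × $50,000,000 = $2,402,000.

$2,400,000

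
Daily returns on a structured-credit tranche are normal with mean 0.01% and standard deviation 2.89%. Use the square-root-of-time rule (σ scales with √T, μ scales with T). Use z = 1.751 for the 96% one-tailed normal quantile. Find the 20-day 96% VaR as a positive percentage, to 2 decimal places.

22.43%

σ_{20d} = 2.89% × √20 = 12.924%; μ_{20d} = 20 × 0.01% = 0.200%.
VaR = −(0.200%) + 1.751 × 12.924% = 22.430%.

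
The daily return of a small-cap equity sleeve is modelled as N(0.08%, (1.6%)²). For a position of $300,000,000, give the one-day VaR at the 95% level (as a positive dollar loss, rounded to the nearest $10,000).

At 95% one-sided, z = 1.645.
VaR = −μ + z·σ = −(0.08%) + 1.645 × 1.6% = 2.552%.
On $300,000,000: 0.02552 × $300,000,000 = $7,656,000.

$7,660,000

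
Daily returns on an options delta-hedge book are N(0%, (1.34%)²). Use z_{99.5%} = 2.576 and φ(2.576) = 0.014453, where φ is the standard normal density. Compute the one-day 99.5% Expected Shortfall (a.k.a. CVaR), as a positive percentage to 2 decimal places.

3.87%

Tail multiplier: φ(z)/(1−α) = 0.014453 / 0.005 = 2.891.
ES = 1.34% × 2.891 = 3.874%.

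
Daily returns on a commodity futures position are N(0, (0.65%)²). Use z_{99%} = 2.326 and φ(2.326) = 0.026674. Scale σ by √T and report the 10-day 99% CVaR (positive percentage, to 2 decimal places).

σ_{10d} = 0.65% × √10 = 2.055%.
ES multiplier = φ(z)/(1−α) = 0.026674/0.01 = 2.667.
ES = 2.055% × 2.667 = 5.481%.

5.48%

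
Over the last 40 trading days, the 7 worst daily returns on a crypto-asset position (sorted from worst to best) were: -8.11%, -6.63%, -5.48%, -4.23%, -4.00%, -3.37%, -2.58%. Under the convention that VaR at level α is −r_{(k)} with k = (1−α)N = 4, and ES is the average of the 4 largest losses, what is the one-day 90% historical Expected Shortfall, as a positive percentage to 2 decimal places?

The 4 worst returns sum to -24.45%.
ES = −(-24.45%) / 4 = 6.1125% ≈ 6.11%.

6.11%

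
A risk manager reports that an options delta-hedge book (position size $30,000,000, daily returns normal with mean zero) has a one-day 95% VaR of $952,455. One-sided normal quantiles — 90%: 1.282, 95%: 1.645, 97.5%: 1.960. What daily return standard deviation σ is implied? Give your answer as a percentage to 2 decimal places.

1.93%

VaR as a fraction: $952,455 / $30,000,000 = 3.175%.
σ = VaR / z = 3.175% / 1.645 = 1.930%.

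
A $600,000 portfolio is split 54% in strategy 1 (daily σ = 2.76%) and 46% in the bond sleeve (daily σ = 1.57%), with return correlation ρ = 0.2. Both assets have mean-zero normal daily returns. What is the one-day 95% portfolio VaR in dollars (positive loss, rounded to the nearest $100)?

$17,600

σ_p² = 0.54²·2.76² + 0.46²·1.57² + 2·0.2·0.54·0.46·2.76·1.57 = 3.1734 (%²).
σ_p = √3.1734 = 1.781%.
At 95%, z = 1.645.
VaR = 1.645 × 1.781% = 2.930%; on $600,000 that is $17,580.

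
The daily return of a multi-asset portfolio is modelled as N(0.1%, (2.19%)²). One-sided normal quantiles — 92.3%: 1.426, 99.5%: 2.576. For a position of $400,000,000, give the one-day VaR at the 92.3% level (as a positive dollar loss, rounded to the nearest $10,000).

$12,090,000

VaR = −μ + z·σ = −(0.1%) + 1.426 × 2.19% = 3.023%.
On $400,000,000: 0.03023 × $400,000,000 = $12,092,000.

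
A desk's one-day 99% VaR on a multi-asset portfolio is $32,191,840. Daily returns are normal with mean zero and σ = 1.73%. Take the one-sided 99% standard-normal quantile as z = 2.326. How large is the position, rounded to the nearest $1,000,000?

$800,000,000

VaR as a fraction of value: z·σ = 2.326 × 1.73% = 4.02398%.
Position = $32,191,840 / 0.0402398 = $800,000,000.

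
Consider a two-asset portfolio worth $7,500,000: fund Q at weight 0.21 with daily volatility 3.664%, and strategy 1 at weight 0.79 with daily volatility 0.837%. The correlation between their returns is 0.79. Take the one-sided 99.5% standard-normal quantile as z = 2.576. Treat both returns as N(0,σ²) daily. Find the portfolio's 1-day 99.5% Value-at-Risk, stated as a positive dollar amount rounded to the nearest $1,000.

$262,000

σ_p² = 0.21²·3.664² + 0.79²·0.837² + 2·0.79·0.21·0.79·3.664·0.837 = 1.8331 (%²).
σ_p = √1.8331 = 1.354%.
VaR = 2.576 × 1.354% = 3.488%; on $7,500,000 that is $261,600.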